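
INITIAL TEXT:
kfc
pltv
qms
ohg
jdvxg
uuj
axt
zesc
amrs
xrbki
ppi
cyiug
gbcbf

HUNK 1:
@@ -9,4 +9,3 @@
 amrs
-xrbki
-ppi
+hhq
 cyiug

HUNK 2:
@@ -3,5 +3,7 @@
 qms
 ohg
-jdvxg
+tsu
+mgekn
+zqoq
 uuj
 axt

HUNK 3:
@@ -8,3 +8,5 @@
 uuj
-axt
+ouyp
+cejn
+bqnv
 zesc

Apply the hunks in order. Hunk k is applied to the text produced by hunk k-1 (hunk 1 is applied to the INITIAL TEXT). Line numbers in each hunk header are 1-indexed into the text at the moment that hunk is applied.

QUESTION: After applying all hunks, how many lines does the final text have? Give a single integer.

Answer: 16

Derivation:
Hunk 1: at line 9 remove [xrbki,ppi] add [hhq] -> 12 lines: kfc pltv qms ohg jdvxg uuj axt zesc amrs hhq cyiug gbcbf
Hunk 2: at line 3 remove [jdvxg] add [tsu,mgekn,zqoq] -> 14 lines: kfc pltv qms ohg tsu mgekn zqoq uuj axt zesc amrs hhq cyiug gbcbf
Hunk 3: at line 8 remove [axt] add [ouyp,cejn,bqnv] -> 16 lines: kfc pltv qms ohg tsu mgekn zqoq uuj ouyp cejn bqnv zesc amrs hhq cyiug gbcbf
Final line count: 16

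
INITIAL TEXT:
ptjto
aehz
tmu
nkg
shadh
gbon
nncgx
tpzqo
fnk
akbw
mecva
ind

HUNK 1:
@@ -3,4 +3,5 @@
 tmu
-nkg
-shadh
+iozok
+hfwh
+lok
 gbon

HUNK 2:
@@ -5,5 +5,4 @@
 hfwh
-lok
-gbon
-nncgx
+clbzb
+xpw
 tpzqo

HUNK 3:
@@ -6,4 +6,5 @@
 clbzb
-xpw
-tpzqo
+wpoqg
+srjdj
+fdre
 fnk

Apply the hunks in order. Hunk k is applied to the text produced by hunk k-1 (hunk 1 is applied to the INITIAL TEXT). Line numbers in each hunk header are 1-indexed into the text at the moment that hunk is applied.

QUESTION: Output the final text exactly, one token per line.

Answer: ptjto
aehz
tmu
iozok
hfwh
clbzb
wpoqg
srjdj
fdre
fnk
akbw
mecva
ind

Derivation:
Hunk 1: at line 3 remove [nkg,shadh] add [iozok,hfwh,lok] -> 13 lines: ptjto aehz tmu iozok hfwh lok gbon nncgx tpzqo fnk akbw mecva ind
Hunk 2: at line 5 remove [lok,gbon,nncgx] add [clbzb,xpw] -> 12 lines: ptjto aehz tmu iozok hfwh clbzb xpw tpzqo fnk akbw mecva ind
Hunk 3: at line 6 remove [xpw,tpzqo] add [wpoqg,srjdj,fdre] -> 13 lines: ptjto aehz tmu iozok hfwh clbzb wpoqg srjdj fdre fnk akbw mecva ind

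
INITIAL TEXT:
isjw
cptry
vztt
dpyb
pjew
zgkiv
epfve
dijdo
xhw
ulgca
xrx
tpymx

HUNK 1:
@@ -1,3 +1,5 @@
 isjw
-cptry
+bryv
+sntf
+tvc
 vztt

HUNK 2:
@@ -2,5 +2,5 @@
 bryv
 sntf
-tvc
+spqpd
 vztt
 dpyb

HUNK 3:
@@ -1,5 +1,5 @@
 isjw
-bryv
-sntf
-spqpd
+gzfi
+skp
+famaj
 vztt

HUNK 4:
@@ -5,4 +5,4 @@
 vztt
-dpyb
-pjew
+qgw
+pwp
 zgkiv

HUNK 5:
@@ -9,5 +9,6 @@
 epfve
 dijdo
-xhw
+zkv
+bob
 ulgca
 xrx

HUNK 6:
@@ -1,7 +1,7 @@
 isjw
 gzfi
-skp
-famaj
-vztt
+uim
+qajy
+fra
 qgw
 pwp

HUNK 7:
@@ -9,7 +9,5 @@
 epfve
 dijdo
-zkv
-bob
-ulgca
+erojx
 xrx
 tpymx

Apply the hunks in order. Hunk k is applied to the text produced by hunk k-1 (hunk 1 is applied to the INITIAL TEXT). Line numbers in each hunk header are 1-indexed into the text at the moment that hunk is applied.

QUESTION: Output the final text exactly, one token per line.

Answer: isjw
gzfi
uim
qajy
fra
qgw
pwp
zgkiv
epfve
dijdo
erojx
xrx
tpymx

Derivation:
Hunk 1: at line 1 remove [cptry] add [bryv,sntf,tvc] -> 14 lines: isjw bryv sntf tvc vztt dpyb pjew zgkiv epfve dijdo xhw ulgca xrx tpymx
Hunk 2: at line 2 remove [tvc] add [spqpd] -> 14 lines: isjw bryv sntf spqpd vztt dpyb pjew zgkiv epfve dijdo xhw ulgca xrx tpymx
Hunk 3: at line 1 remove [bryv,sntf,spqpd] add [gzfi,skp,famaj] -> 14 lines: isjw gzfi skp famaj vztt dpyb pjew zgkiv epfve dijdo xhw ulgca xrx tpymx
Hunk 4: at line 5 remove [dpyb,pjew] add [qgw,pwp] -> 14 lines: isjw gzfi skp famaj vztt qgw pwp zgkiv epfve dijdo xhw ulgca xrx tpymx
Hunk 5: at line 9 remove [xhw] add [zkv,bob] -> 15 lines: isjw gzfi skp famaj vztt qgw pwp zgkiv epfve dijdo zkv bob ulgca xrx tpymx
Hunk 6: at line 1 remove [skp,famaj,vztt] add [uim,qajy,fra] -> 15 lines: isjw gzfi uim qajy fra qgw pwp zgkiv epfve dijdo zkv bob ulgca xrx tpymx
Hunk 7: at line 9 remove [zkv,bob,ulgca] add [erojx] -> 13 lines: isjw gzfi uim qajy fra qgw pwp zgkiv epfve dijdo erojx xrx tpymx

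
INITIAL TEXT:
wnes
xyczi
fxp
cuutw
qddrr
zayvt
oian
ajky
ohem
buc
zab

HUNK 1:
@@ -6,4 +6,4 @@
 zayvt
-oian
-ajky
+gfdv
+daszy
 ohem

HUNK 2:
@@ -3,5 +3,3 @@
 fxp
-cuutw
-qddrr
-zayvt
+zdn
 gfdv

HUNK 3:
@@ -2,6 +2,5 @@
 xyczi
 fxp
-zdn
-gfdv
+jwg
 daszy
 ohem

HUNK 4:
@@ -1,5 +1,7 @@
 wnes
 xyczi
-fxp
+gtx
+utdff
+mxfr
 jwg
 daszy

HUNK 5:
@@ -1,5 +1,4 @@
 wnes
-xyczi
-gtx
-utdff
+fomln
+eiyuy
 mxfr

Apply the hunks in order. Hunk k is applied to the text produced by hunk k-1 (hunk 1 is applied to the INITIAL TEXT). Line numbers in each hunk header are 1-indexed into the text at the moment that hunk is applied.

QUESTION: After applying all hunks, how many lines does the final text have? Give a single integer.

Answer: 9

Derivation:
Hunk 1: at line 6 remove [oian,ajky] add [gfdv,daszy] -> 11 lines: wnes xyczi fxp cuutw qddrr zayvt gfdv daszy ohem buc zab
Hunk 2: at line 3 remove [cuutw,qddrr,zayvt] add [zdn] -> 9 lines: wnes xyczi fxp zdn gfdv daszy ohem buc zab
Hunk 3: at line 2 remove [zdn,gfdv] add [jwg] -> 8 lines: wnes xyczi fxp jwg daszy ohem buc zab
Hunk 4: at line 1 remove [fxp] add [gtx,utdff,mxfr] -> 10 lines: wnes xyczi gtx utdff mxfr jwg daszy ohem buc zab
Hunk 5: at line 1 remove [xyczi,gtx,utdff] add [fomln,eiyuy] -> 9 lines: wnes fomln eiyuy mxfr jwg daszy ohem buc zab
Final line count: 9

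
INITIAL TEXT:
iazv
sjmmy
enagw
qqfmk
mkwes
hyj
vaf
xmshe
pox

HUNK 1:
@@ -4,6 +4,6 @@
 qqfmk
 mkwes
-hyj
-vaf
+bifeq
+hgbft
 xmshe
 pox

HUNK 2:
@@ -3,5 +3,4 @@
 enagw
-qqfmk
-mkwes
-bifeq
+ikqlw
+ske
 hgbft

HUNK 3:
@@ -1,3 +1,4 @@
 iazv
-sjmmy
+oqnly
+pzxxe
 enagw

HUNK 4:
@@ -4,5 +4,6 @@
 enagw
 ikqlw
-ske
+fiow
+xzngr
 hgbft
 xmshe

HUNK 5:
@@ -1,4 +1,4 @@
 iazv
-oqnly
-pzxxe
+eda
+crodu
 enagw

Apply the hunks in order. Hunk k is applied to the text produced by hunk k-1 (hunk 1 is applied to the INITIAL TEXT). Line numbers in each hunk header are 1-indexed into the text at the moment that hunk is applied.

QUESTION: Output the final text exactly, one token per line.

Answer: iazv
eda
crodu
enagw
ikqlw
fiow
xzngr
hgbft
xmshe
pox

Derivation:
Hunk 1: at line 4 remove [hyj,vaf] add [bifeq,hgbft] -> 9 lines: iazv sjmmy enagw qqfmk mkwes bifeq hgbft xmshe pox
Hunk 2: at line 3 remove [qqfmk,mkwes,bifeq] add [ikqlw,ske] -> 8 lines: iazv sjmmy enagw ikqlw ske hgbft xmshe pox
Hunk 3: at line 1 remove [sjmmy] add [oqnly,pzxxe] -> 9 lines: iazv oqnly pzxxe enagw ikqlw ske hgbft xmshe pox
Hunk 4: at line 4 remove [ske] add [fiow,xzngr] -> 10 lines: iazv oqnly pzxxe enagw ikqlw fiow xzngr hgbft xmshe pox
Hunk 5: at line 1 remove [oqnly,pzxxe] add [eda,crodu] -> 10 lines: iazv eda crodu enagw ikqlw fiow xzngr hgbft xmshe pox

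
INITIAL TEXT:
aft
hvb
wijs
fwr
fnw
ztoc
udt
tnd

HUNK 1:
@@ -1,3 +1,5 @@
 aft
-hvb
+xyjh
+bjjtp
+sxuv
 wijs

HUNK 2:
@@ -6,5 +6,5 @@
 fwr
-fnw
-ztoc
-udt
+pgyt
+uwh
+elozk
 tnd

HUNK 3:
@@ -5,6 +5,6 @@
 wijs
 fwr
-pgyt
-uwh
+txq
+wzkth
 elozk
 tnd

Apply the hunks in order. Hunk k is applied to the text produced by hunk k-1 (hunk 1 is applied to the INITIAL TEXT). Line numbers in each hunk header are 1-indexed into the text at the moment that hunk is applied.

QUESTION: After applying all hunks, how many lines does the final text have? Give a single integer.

Answer: 10

Derivation:
Hunk 1: at line 1 remove [hvb] add [xyjh,bjjtp,sxuv] -> 10 lines: aft xyjh bjjtp sxuv wijs fwr fnw ztoc udt tnd
Hunk 2: at line 6 remove [fnw,ztoc,udt] add [pgyt,uwh,elozk] -> 10 lines: aft xyjh bjjtp sxuv wijs fwr pgyt uwh elozk tnd
Hunk 3: at line 5 remove [pgyt,uwh] add [txq,wzkth] -> 10 lines: aft xyjh bjjtp sxuv wijs fwr txq wzkth elozk tnd
Final line count: 10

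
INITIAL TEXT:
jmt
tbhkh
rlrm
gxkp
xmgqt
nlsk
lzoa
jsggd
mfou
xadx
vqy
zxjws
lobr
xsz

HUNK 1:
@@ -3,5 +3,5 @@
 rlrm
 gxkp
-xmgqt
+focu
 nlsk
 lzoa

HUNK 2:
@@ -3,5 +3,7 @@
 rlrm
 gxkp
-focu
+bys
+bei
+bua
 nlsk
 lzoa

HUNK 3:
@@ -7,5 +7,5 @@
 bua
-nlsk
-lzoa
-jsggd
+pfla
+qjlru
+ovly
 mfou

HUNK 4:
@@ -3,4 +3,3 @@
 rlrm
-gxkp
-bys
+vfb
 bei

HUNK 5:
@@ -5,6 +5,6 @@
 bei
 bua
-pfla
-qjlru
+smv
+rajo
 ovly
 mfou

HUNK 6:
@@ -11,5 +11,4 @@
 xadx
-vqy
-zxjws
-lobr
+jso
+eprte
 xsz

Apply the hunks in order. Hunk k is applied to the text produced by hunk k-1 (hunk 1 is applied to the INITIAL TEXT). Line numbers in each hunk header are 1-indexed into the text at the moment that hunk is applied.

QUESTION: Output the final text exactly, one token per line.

Answer: jmt
tbhkh
rlrm
vfb
bei
bua
smv
rajo
ovly
mfou
xadx
jso
eprte
xsz

Derivation:
Hunk 1: at line 3 remove [xmgqt] add [focu] -> 14 lines: jmt tbhkh rlrm gxkp focu nlsk lzoa jsggd mfou xadx vqy zxjws lobr xsz
Hunk 2: at line 3 remove [focu] add [bys,bei,bua] -> 16 lines: jmt tbhkh rlrm gxkp bys bei bua nlsk lzoa jsggd mfou xadx vqy zxjws lobr xsz
Hunk 3: at line 7 remove [nlsk,lzoa,jsggd] add [pfla,qjlru,ovly] -> 16 lines: jmt tbhkh rlrm gxkp bys bei bua pfla qjlru ovly mfou xadx vqy zxjws lobr xsz
Hunk 4: at line 3 remove [gxkp,bys] add [vfb] -> 15 lines: jmt tbhkh rlrm vfb bei bua pfla qjlru ovly mfou xadx vqy zxjws lobr xsz
Hunk 5: at line 5 remove [pfla,qjlru] add [smv,rajo] -> 15 lines: jmt tbhkh rlrm vfb bei bua smv rajo ovly mfou xadx vqy zxjws lobr xsz
Hunk 6: at line 11 remove [vqy,zxjws,lobr] add [jso,eprte] -> 14 lines: jmt tbhkh rlrm vfb bei bua smv rajo ovly mfou xadx jso eprte xsz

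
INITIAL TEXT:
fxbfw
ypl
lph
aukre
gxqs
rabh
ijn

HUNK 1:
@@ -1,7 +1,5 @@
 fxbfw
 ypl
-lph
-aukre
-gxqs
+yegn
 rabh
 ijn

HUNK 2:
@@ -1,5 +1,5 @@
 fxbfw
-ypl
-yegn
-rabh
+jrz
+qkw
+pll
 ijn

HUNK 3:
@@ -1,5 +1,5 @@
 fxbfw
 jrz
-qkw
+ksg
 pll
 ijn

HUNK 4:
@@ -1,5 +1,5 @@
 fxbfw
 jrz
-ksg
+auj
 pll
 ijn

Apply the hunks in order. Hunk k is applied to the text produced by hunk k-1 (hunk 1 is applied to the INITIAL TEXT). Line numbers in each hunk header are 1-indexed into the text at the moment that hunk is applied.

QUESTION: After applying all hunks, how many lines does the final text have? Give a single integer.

Answer: 5

Derivation:
Hunk 1: at line 1 remove [lph,aukre,gxqs] add [yegn] -> 5 lines: fxbfw ypl yegn rabh ijn
Hunk 2: at line 1 remove [ypl,yegn,rabh] add [jrz,qkw,pll] -> 5 lines: fxbfw jrz qkw pll ijn
Hunk 3: at line 1 remove [qkw] add [ksg] -> 5 lines: fxbfw jrz ksg pll ijn
Hunk 4: at line 1 remove [ksg] add [auj] -> 5 lines: fxbfw jrz auj pll ijn
Final line count: 5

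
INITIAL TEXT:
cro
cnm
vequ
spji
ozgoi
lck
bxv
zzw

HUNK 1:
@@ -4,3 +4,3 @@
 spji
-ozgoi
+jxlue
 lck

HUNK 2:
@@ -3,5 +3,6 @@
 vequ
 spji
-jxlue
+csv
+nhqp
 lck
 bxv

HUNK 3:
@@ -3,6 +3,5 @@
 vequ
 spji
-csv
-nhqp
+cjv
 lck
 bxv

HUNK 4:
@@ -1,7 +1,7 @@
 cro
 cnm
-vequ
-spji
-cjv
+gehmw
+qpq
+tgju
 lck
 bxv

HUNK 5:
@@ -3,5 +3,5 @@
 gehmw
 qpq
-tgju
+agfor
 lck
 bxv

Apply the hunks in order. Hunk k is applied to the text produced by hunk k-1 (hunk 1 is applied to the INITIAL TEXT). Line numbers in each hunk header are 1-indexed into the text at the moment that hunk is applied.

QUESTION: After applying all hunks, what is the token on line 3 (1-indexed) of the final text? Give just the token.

Answer: gehmw

Derivation:
Hunk 1: at line 4 remove [ozgoi] add [jxlue] -> 8 lines: cro cnm vequ spji jxlue lck bxv zzw
Hunk 2: at line 3 remove [jxlue] add [csv,nhqp] -> 9 lines: cro cnm vequ spji csv nhqp lck bxv zzw
Hunk 3: at line 3 remove [csv,nhqp] add [cjv] -> 8 lines: cro cnm vequ spji cjv lck bxv zzw
Hunk 4: at line 1 remove [vequ,spji,cjv] add [gehmw,qpq,tgju] -> 8 lines: cro cnm gehmw qpq tgju lck bxv zzw
Hunk 5: at line 3 remove [tgju] add [agfor] -> 8 lines: cro cnm gehmw qpq agfor lck bxv zzw
Final line 3: gehmw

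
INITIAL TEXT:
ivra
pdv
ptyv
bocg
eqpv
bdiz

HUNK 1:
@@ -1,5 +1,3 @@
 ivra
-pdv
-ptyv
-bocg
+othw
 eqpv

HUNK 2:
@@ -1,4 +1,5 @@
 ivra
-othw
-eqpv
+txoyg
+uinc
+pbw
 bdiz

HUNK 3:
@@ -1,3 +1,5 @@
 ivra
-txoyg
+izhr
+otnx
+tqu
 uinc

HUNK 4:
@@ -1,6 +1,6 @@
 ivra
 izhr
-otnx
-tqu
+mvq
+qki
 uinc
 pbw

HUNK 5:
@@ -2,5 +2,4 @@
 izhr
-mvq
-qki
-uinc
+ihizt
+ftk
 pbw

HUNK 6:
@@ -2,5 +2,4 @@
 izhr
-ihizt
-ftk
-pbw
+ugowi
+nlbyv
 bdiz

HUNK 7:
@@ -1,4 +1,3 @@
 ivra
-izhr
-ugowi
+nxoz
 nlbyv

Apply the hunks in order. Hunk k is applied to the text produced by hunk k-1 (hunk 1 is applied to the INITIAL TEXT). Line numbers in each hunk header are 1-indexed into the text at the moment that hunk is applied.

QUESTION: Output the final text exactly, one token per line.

Answer: ivra
nxoz
nlbyv
bdiz

Derivation:
Hunk 1: at line 1 remove [pdv,ptyv,bocg] add [othw] -> 4 lines: ivra othw eqpv bdiz
Hunk 2: at line 1 remove [othw,eqpv] add [txoyg,uinc,pbw] -> 5 lines: ivra txoyg uinc pbw bdiz
Hunk 3: at line 1 remove [txoyg] add [izhr,otnx,tqu] -> 7 lines: ivra izhr otnx tqu uinc pbw bdiz
Hunk 4: at line 1 remove [otnx,tqu] add [mvq,qki] -> 7 lines: ivra izhr mvq qki uinc pbw bdiz
Hunk 5: at line 2 remove [mvq,qki,uinc] add [ihizt,ftk] -> 6 lines: ivra izhr ihizt ftk pbw bdiz
Hunk 6: at line 2 remove [ihizt,ftk,pbw] add [ugowi,nlbyv] -> 5 lines: ivra izhr ugowi nlbyv bdiz
Hunk 7: at line 1 remove [izhr,ugowi] add [nxoz] -> 4 lines: ivra nxoz nlbyv bdiz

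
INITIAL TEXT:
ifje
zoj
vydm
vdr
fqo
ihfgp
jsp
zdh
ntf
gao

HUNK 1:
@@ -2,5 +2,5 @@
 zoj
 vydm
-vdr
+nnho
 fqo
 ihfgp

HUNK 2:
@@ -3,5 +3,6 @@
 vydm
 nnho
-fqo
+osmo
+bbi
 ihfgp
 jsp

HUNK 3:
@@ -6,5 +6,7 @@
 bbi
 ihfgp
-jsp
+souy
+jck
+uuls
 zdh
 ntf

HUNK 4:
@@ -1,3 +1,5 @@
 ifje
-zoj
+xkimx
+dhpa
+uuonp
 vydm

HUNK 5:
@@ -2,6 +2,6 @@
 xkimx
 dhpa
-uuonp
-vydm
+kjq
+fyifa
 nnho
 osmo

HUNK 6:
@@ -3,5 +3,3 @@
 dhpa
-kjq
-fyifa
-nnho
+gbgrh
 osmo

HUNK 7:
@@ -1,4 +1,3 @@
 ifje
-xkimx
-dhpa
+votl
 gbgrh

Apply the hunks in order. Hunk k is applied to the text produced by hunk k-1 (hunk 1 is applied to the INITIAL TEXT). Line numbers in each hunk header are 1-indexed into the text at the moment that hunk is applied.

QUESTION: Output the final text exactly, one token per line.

Answer: ifje
votl
gbgrh
osmo
bbi
ihfgp
souy
jck
uuls
zdh
ntf
gao

Derivation:
Hunk 1: at line 2 remove [vdr] add [nnho] -> 10 lines: ifje zoj vydm nnho fqo ihfgp jsp zdh ntf gao
Hunk 2: at line 3 remove [fqo] add [osmo,bbi] -> 11 lines: ifje zoj vydm nnho osmo bbi ihfgp jsp zdh ntf gao
Hunk 3: at line 6 remove [jsp] add [souy,jck,uuls] -> 13 lines: ifje zoj vydm nnho osmo bbi ihfgp souy jck uuls zdh ntf gao
Hunk 4: at line 1 remove [zoj] add [xkimx,dhpa,uuonp] -> 15 lines: ifje xkimx dhpa uuonp vydm nnho osmo bbi ihfgp souy jck uuls zdh ntf gao
Hunk 5: at line 2 remove [uuonp,vydm] add [kjq,fyifa] -> 15 lines: ifje xkimx dhpa kjq fyifa nnho osmo bbi ihfgp souy jck uuls zdh ntf gao
Hunk 6: at line 3 remove [kjq,fyifa,nnho] add [gbgrh] -> 13 lines: ifje xkimx dhpa gbgrh osmo bbi ihfgp souy jck uuls zdh ntf gao
Hunk 7: at line 1 remove [xkimx,dhpa] add [votl] -> 12 lines: ifje votl gbgrh osmo bbi ihfgp souy jck uuls zdh ntf gao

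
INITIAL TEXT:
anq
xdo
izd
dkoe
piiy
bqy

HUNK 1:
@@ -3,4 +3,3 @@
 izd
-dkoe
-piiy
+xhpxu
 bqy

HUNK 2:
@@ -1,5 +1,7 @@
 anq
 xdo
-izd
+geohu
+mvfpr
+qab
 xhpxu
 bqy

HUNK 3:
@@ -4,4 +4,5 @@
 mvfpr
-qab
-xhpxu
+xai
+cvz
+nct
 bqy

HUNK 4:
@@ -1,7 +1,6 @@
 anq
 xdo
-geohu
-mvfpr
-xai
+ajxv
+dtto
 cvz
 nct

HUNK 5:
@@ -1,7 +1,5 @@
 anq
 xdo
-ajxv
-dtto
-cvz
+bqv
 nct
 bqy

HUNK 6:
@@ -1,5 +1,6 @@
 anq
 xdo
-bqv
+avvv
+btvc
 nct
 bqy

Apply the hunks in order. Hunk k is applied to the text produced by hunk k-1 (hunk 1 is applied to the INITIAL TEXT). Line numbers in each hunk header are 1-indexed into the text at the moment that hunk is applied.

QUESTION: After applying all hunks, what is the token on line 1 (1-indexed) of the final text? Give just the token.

Answer: anq

Derivation:
Hunk 1: at line 3 remove [dkoe,piiy] add [xhpxu] -> 5 lines: anq xdo izd xhpxu bqy
Hunk 2: at line 1 remove [izd] add [geohu,mvfpr,qab] -> 7 lines: anq xdo geohu mvfpr qab xhpxu bqy
Hunk 3: at line 4 remove [qab,xhpxu] add [xai,cvz,nct] -> 8 lines: anq xdo geohu mvfpr xai cvz nct bqy
Hunk 4: at line 1 remove [geohu,mvfpr,xai] add [ajxv,dtto] -> 7 lines: anq xdo ajxv dtto cvz nct bqy
Hunk 5: at line 1 remove [ajxv,dtto,cvz] add [bqv] -> 5 lines: anq xdo bqv nct bqy
Hunk 6: at line 1 remove [bqv] add [avvv,btvc] -> 6 lines: anq xdo avvv btvc nct bqy
Final line 1: anq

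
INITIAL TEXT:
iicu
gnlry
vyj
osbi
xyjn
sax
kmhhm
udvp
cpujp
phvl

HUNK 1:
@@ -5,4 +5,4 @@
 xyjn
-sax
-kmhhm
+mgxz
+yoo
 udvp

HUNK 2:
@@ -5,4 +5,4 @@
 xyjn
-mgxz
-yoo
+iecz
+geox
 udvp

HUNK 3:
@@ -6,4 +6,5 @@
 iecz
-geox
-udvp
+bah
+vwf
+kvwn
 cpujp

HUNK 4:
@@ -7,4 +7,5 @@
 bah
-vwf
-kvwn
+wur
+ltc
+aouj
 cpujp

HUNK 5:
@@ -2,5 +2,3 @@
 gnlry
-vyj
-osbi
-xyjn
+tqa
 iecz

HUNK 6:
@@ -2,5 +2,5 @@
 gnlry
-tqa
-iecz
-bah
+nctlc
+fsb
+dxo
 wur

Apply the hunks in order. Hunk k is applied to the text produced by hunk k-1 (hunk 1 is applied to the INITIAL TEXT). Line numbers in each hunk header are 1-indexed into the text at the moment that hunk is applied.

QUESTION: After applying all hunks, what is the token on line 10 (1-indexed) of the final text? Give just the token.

Hunk 1: at line 5 remove [sax,kmhhm] add [mgxz,yoo] -> 10 lines: iicu gnlry vyj osbi xyjn mgxz yoo udvp cpujp phvl
Hunk 2: at line 5 remove [mgxz,yoo] add [iecz,geox] -> 10 lines: iicu gnlry vyj osbi xyjn iecz geox udvp cpujp phvl
Hunk 3: at line 6 remove [geox,udvp] add [bah,vwf,kvwn] -> 11 lines: iicu gnlry vyj osbi xyjn iecz bah vwf kvwn cpujp phvl
Hunk 4: at line 7 remove [vwf,kvwn] add [wur,ltc,aouj] -> 12 lines: iicu gnlry vyj osbi xyjn iecz bah wur ltc aouj cpujp phvl
Hunk 5: at line 2 remove [vyj,osbi,xyjn] add [tqa] -> 10 lines: iicu gnlry tqa iecz bah wur ltc aouj cpujp phvl
Hunk 6: at line 2 remove [tqa,iecz,bah] add [nctlc,fsb,dxo] -> 10 lines: iicu gnlry nctlc fsb dxo wur ltc aouj cpujp phvl
Final line 10: phvl

Answer: phvl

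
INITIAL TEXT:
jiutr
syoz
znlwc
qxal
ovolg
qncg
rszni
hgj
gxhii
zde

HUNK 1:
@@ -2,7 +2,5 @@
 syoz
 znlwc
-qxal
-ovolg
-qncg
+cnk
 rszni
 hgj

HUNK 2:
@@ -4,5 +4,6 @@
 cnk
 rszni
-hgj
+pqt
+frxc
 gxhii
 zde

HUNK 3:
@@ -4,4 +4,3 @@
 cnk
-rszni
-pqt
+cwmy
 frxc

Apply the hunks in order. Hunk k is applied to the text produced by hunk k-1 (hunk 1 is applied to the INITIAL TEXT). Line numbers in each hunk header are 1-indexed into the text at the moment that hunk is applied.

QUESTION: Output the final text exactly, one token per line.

Answer: jiutr
syoz
znlwc
cnk
cwmy
frxc
gxhii
zde

Derivation:
Hunk 1: at line 2 remove [qxal,ovolg,qncg] add [cnk] -> 8 lines: jiutr syoz znlwc cnk rszni hgj gxhii zde
Hunk 2: at line 4 remove [hgj] add [pqt,frxc] -> 9 lines: jiutr syoz znlwc cnk rszni pqt frxc gxhii zde
Hunk 3: at line 4 remove [rszni,pqt] add [cwmy] -> 8 lines: jiutr syoz znlwc cnk cwmy frxc gxhii zde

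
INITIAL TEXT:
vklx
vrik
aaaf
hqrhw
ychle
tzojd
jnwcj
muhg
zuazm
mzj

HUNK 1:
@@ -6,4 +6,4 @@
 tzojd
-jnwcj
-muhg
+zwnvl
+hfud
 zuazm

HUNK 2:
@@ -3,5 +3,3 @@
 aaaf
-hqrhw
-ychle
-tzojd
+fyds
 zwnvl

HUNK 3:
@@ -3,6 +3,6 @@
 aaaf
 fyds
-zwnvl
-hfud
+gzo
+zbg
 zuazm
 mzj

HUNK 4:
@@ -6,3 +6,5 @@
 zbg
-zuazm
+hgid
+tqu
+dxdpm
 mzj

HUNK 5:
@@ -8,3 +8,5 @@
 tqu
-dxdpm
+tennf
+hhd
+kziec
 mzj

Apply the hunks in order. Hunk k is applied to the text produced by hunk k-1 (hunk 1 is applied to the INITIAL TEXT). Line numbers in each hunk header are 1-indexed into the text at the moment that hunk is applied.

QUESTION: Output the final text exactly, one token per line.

Answer: vklx
vrik
aaaf
fyds
gzo
zbg
hgid
tqu
tennf
hhd
kziec
mzj

Derivation:
Hunk 1: at line 6 remove [jnwcj,muhg] add [zwnvl,hfud] -> 10 lines: vklx vrik aaaf hqrhw ychle tzojd zwnvl hfud zuazm mzj
Hunk 2: at line 3 remove [hqrhw,ychle,tzojd] add [fyds] -> 8 lines: vklx vrik aaaf fyds zwnvl hfud zuazm mzj
Hunk 3: at line 3 remove [zwnvl,hfud] add [gzo,zbg] -> 8 lines: vklx vrik aaaf fyds gzo zbg zuazm mzj
Hunk 4: at line 6 remove [zuazm] add [hgid,tqu,dxdpm] -> 10 lines: vklx vrik aaaf fyds gzo zbg hgid tqu dxdpm mzj
Hunk 5: at line 8 remove [dxdpm] add [tennf,hhd,kziec] -> 12 lines: vklx vrik aaaf fyds gzo zbg hgid tqu tennf hhd kziec mzj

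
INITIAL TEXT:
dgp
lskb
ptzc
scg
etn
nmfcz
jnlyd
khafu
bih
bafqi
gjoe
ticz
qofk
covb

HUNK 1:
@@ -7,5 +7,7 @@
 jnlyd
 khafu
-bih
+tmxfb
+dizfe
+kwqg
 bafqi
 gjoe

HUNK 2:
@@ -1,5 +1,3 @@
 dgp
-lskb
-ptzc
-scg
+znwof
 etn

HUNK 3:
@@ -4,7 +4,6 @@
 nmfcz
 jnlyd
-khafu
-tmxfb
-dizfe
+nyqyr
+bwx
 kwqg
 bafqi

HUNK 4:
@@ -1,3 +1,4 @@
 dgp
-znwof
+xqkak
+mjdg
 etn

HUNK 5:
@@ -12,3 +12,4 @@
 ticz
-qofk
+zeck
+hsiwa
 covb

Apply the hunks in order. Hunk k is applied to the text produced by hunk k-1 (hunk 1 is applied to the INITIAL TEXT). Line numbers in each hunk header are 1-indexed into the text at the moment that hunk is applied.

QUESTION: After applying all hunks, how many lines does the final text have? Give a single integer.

Answer: 15

Derivation:
Hunk 1: at line 7 remove [bih] add [tmxfb,dizfe,kwqg] -> 16 lines: dgp lskb ptzc scg etn nmfcz jnlyd khafu tmxfb dizfe kwqg bafqi gjoe ticz qofk covb
Hunk 2: at line 1 remove [lskb,ptzc,scg] add [znwof] -> 14 lines: dgp znwof etn nmfcz jnlyd khafu tmxfb dizfe kwqg bafqi gjoe ticz qofk covb
Hunk 3: at line 4 remove [khafu,tmxfb,dizfe] add [nyqyr,bwx] -> 13 lines: dgp znwof etn nmfcz jnlyd nyqyr bwx kwqg bafqi gjoe ticz qofk covb
Hunk 4: at line 1 remove [znwof] add [xqkak,mjdg] -> 14 lines: dgp xqkak mjdg etn nmfcz jnlyd nyqyr bwx kwqg bafqi gjoe ticz qofk covb
Hunk 5: at line 12 remove [qofk] add [zeck,hsiwa] -> 15 lines: dgp xqkak mjdg etn nmfcz jnlyd nyqyr bwx kwqg bafqi gjoe ticz zeck hsiwa covb
Final line count: 15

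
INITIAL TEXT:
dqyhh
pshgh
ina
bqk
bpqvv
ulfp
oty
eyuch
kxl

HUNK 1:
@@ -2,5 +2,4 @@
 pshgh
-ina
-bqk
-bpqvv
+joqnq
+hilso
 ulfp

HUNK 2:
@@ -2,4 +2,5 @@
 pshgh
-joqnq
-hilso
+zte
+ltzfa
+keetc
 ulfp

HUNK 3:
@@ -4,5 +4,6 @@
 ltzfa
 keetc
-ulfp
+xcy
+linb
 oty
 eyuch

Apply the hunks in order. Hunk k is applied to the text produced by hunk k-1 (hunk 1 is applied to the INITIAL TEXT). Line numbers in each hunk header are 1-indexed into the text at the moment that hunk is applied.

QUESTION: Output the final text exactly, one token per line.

Hunk 1: at line 2 remove [ina,bqk,bpqvv] add [joqnq,hilso] -> 8 lines: dqyhh pshgh joqnq hilso ulfp oty eyuch kxl
Hunk 2: at line 2 remove [joqnq,hilso] add [zte,ltzfa,keetc] -> 9 lines: dqyhh pshgh zte ltzfa keetc ulfp oty eyuch kxl
Hunk 3: at line 4 remove [ulfp] add [xcy,linb] -> 10 lines: dqyhh pshgh zte ltzfa keetc xcy linb oty eyuch kxl

Answer: dqyhh
pshgh
zte
ltzfa
keetc
xcy
linb
oty
eyuch
kxl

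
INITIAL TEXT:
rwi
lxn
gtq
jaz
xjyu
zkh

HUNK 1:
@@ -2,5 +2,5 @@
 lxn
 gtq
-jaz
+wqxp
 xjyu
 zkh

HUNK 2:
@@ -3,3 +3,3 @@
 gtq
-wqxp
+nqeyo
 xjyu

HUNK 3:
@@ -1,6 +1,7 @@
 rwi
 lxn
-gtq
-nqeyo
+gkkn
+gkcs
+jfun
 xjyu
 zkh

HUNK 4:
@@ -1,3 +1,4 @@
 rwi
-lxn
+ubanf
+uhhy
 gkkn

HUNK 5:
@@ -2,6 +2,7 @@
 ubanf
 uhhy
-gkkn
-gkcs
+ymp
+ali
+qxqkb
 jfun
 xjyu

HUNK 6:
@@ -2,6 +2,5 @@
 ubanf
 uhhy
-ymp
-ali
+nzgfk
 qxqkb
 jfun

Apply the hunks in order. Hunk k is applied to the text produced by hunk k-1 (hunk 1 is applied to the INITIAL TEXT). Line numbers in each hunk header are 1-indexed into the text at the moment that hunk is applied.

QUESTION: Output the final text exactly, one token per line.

Answer: rwi
ubanf
uhhy
nzgfk
qxqkb
jfun
xjyu
zkh

Derivation:
Hunk 1: at line 2 remove [jaz] add [wqxp] -> 6 lines: rwi lxn gtq wqxp xjyu zkh
Hunk 2: at line 3 remove [wqxp] add [nqeyo] -> 6 lines: rwi lxn gtq nqeyo xjyu zkh
Hunk 3: at line 1 remove [gtq,nqeyo] add [gkkn,gkcs,jfun] -> 7 lines: rwi lxn gkkn gkcs jfun xjyu zkh
Hunk 4: at line 1 remove [lxn] add [ubanf,uhhy] -> 8 lines: rwi ubanf uhhy gkkn gkcs jfun xjyu zkh
Hunk 5: at line 2 remove [gkkn,gkcs] add [ymp,ali,qxqkb] -> 9 lines: rwi ubanf uhhy ymp ali qxqkb jfun xjyu zkh
Hunk 6: at line 2 remove [ymp,ali] add [nzgfk] -> 8 lines: rwi ubanf uhhy nzgfk qxqkb jfun xjyu zkh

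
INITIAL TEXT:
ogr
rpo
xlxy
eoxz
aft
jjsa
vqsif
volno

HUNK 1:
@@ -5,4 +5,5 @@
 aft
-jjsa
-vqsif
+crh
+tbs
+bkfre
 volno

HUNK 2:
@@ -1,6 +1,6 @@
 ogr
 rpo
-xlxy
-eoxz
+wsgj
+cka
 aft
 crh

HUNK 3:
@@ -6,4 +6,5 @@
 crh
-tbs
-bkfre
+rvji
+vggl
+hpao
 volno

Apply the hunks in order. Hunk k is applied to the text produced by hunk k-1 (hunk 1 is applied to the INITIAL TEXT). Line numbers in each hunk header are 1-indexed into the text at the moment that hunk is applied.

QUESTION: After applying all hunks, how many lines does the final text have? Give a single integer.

Hunk 1: at line 5 remove [jjsa,vqsif] add [crh,tbs,bkfre] -> 9 lines: ogr rpo xlxy eoxz aft crh tbs bkfre volno
Hunk 2: at line 1 remove [xlxy,eoxz] add [wsgj,cka] -> 9 lines: ogr rpo wsgj cka aft crh tbs bkfre volno
Hunk 3: at line 6 remove [tbs,bkfre] add [rvji,vggl,hpao] -> 10 lines: ogr rpo wsgj cka aft crh rvji vggl hpao volno
Final line count: 10

Answer: 10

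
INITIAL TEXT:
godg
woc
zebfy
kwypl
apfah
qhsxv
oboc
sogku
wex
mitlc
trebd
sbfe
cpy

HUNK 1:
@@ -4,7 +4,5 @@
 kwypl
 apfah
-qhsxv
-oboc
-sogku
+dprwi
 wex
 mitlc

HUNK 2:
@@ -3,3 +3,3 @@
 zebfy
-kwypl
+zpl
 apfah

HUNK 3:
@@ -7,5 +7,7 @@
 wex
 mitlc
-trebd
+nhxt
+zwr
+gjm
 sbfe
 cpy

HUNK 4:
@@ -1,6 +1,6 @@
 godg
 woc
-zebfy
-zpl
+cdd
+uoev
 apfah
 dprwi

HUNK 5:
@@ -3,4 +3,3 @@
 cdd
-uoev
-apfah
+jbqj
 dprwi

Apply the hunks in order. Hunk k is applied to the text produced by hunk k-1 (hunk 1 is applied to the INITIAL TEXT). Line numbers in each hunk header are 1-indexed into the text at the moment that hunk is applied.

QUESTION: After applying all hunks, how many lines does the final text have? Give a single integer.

Hunk 1: at line 4 remove [qhsxv,oboc,sogku] add [dprwi] -> 11 lines: godg woc zebfy kwypl apfah dprwi wex mitlc trebd sbfe cpy
Hunk 2: at line 3 remove [kwypl] add [zpl] -> 11 lines: godg woc zebfy zpl apfah dprwi wex mitlc trebd sbfe cpy
Hunk 3: at line 7 remove [trebd] add [nhxt,zwr,gjm] -> 13 lines: godg woc zebfy zpl apfah dprwi wex mitlc nhxt zwr gjm sbfe cpy
Hunk 4: at line 1 remove [zebfy,zpl] add [cdd,uoev] -> 13 lines: godg woc cdd uoev apfah dprwi wex mitlc nhxt zwr gjm sbfe cpy
Hunk 5: at line 3 remove [uoev,apfah] add [jbqj] -> 12 lines: godg woc cdd jbqj dprwi wex mitlc nhxt zwr gjm sbfe cpy
Final line count: 12

Answer: 12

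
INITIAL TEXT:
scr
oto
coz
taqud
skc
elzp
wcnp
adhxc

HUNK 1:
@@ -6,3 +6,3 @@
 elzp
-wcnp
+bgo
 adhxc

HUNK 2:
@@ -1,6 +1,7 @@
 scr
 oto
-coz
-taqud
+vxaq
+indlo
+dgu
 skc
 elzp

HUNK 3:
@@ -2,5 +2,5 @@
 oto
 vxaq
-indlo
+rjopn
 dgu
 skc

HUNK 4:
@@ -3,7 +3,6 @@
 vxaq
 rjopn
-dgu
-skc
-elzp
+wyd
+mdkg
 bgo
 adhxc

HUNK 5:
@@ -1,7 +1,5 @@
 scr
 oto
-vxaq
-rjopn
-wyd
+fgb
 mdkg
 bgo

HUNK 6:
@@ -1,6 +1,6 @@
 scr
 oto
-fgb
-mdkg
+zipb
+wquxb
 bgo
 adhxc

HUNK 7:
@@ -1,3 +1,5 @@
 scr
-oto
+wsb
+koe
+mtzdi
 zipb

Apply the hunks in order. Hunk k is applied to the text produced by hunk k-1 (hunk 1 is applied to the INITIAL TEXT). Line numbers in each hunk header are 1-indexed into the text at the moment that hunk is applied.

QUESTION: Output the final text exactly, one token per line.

Hunk 1: at line 6 remove [wcnp] add [bgo] -> 8 lines: scr oto coz taqud skc elzp bgo adhxc
Hunk 2: at line 1 remove [coz,taqud] add [vxaq,indlo,dgu] -> 9 lines: scr oto vxaq indlo dgu skc elzp bgo adhxc
Hunk 3: at line 2 remove [indlo] add [rjopn] -> 9 lines: scr oto vxaq rjopn dgu skc elzp bgo adhxc
Hunk 4: at line 3 remove [dgu,skc,elzp] add [wyd,mdkg] -> 8 lines: scr oto vxaq rjopn wyd mdkg bgo adhxc
Hunk 5: at line 1 remove [vxaq,rjopn,wyd] add [fgb] -> 6 lines: scr oto fgb mdkg bgo adhxc
Hunk 6: at line 1 remove [fgb,mdkg] add [zipb,wquxb] -> 6 lines: scr oto zipb wquxb bgo adhxc
Hunk 7: at line 1 remove [oto] add [wsb,koe,mtzdi] -> 8 lines: scr wsb koe mtzdi zipb wquxb bgo adhxc

Answer: scr
wsb
koe
mtzdi
zipb
wquxb
bgo
adhxc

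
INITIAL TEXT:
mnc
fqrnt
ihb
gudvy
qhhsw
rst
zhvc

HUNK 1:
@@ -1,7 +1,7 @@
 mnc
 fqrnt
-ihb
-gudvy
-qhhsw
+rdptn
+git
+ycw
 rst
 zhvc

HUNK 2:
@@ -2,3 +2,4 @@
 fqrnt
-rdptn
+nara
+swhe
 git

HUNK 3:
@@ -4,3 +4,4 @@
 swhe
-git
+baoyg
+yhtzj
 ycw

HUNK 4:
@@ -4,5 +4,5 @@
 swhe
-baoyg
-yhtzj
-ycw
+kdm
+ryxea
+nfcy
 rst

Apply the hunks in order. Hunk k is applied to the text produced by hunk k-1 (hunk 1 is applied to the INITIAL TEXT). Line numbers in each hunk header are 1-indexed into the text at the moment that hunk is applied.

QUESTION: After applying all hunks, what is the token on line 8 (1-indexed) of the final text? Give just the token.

Hunk 1: at line 1 remove [ihb,gudvy,qhhsw] add [rdptn,git,ycw] -> 7 lines: mnc fqrnt rdptn git ycw rst zhvc
Hunk 2: at line 2 remove [rdptn] add [nara,swhe] -> 8 lines: mnc fqrnt nara swhe git ycw rst zhvc
Hunk 3: at line 4 remove [git] add [baoyg,yhtzj] -> 9 lines: mnc fqrnt nara swhe baoyg yhtzj ycw rst zhvc
Hunk 4: at line 4 remove [baoyg,yhtzj,ycw] add [kdm,ryxea,nfcy] -> 9 lines: mnc fqrnt nara swhe kdm ryxea nfcy rst zhvc
Final line 8: rst

Answer: rst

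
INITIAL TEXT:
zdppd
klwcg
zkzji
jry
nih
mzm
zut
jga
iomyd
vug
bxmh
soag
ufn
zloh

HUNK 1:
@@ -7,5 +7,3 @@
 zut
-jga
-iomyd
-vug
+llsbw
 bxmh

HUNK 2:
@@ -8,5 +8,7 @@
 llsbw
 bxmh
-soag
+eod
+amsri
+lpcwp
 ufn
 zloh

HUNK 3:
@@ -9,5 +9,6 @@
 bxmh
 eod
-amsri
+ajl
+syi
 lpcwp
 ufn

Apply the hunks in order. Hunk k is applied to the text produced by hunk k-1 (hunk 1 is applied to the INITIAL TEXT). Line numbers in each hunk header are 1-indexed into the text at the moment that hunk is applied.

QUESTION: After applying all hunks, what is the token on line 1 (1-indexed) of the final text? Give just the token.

Hunk 1: at line 7 remove [jga,iomyd,vug] add [llsbw] -> 12 lines: zdppd klwcg zkzji jry nih mzm zut llsbw bxmh soag ufn zloh
Hunk 2: at line 8 remove [soag] add [eod,amsri,lpcwp] -> 14 lines: zdppd klwcg zkzji jry nih mzm zut llsbw bxmh eod amsri lpcwp ufn zloh
Hunk 3: at line 9 remove [amsri] add [ajl,syi] -> 15 lines: zdppd klwcg zkzji jry nih mzm zut llsbw bxmh eod ajl syi lpcwp ufn zloh
Final line 1: zdppd

Answer: zdppd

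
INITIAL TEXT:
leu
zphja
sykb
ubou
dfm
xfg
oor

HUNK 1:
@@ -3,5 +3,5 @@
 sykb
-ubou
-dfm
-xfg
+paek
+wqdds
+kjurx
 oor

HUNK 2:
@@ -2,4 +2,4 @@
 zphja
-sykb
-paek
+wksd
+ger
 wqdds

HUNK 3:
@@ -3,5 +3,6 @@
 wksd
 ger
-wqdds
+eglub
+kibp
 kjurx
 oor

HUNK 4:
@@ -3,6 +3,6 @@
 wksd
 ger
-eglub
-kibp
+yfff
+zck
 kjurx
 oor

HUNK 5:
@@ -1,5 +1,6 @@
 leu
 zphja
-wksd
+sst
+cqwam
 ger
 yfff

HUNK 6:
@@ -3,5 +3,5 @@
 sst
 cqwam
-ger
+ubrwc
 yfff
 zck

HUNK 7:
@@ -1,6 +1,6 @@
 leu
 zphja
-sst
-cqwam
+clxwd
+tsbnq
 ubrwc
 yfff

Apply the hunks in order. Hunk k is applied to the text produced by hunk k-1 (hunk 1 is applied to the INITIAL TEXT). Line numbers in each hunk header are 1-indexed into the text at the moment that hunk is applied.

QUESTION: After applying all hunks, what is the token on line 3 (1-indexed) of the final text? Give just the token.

Answer: clxwd

Derivation:
Hunk 1: at line 3 remove [ubou,dfm,xfg] add [paek,wqdds,kjurx] -> 7 lines: leu zphja sykb paek wqdds kjurx oor
Hunk 2: at line 2 remove [sykb,paek] add [wksd,ger] -> 7 lines: leu zphja wksd ger wqdds kjurx oor
Hunk 3: at line 3 remove [wqdds] add [eglub,kibp] -> 8 lines: leu zphja wksd ger eglub kibp kjurx oor
Hunk 4: at line 3 remove [eglub,kibp] add [yfff,zck] -> 8 lines: leu zphja wksd ger yfff zck kjurx oor
Hunk 5: at line 1 remove [wksd] add [sst,cqwam] -> 9 lines: leu zphja sst cqwam ger yfff zck kjurx oor
Hunk 6: at line 3 remove [ger] add [ubrwc] -> 9 lines: leu zphja sst cqwam ubrwc yfff zck kjurx oor
Hunk 7: at line 1 remove [sst,cqwam] add [clxwd,tsbnq] -> 9 lines: leu zphja clxwd tsbnq ubrwc yfff zck kjurx oor
Final line 3: clxwd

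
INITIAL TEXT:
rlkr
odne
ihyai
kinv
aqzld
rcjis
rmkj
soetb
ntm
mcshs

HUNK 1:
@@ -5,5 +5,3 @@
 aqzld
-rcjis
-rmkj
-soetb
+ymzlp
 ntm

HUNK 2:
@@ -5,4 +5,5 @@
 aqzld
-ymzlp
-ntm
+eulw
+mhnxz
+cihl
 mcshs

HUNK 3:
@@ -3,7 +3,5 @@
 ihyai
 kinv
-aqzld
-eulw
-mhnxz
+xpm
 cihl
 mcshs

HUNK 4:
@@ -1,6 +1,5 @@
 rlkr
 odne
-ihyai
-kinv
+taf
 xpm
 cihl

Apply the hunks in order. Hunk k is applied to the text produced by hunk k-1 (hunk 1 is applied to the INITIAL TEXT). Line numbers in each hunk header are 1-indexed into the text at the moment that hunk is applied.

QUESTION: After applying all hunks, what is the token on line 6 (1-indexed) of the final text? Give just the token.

Hunk 1: at line 5 remove [rcjis,rmkj,soetb] add [ymzlp] -> 8 lines: rlkr odne ihyai kinv aqzld ymzlp ntm mcshs
Hunk 2: at line 5 remove [ymzlp,ntm] add [eulw,mhnxz,cihl] -> 9 lines: rlkr odne ihyai kinv aqzld eulw mhnxz cihl mcshs
Hunk 3: at line 3 remove [aqzld,eulw,mhnxz] add [xpm] -> 7 lines: rlkr odne ihyai kinv xpm cihl mcshs
Hunk 4: at line 1 remove [ihyai,kinv] add [taf] -> 6 lines: rlkr odne taf xpm cihl mcshs
Final line 6: mcshs

Answer: mcshs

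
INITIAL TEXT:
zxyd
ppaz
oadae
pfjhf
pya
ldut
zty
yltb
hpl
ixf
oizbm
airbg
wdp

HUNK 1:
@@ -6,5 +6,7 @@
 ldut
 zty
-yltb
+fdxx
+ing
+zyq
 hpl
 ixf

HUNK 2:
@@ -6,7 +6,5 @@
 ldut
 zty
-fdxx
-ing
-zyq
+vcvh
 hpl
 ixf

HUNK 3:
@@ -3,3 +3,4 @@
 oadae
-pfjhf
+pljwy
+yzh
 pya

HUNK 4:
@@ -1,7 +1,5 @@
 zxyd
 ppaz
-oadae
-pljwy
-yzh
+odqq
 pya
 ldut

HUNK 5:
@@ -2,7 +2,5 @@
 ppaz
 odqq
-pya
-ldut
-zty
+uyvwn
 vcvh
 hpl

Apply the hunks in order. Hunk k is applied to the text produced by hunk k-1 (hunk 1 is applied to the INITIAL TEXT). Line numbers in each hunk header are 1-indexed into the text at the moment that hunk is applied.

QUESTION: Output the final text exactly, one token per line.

Answer: zxyd
ppaz
odqq
uyvwn
vcvh
hpl
ixf
oizbm
airbg
wdp

Derivation:
Hunk 1: at line 6 remove [yltb] add [fdxx,ing,zyq] -> 15 lines: zxyd ppaz oadae pfjhf pya ldut zty fdxx ing zyq hpl ixf oizbm airbg wdp
Hunk 2: at line 6 remove [fdxx,ing,zyq] add [vcvh] -> 13 lines: zxyd ppaz oadae pfjhf pya ldut zty vcvh hpl ixf oizbm airbg wdp
Hunk 3: at line 3 remove [pfjhf] add [pljwy,yzh] -> 14 lines: zxyd ppaz oadae pljwy yzh pya ldut zty vcvh hpl ixf oizbm airbg wdp
Hunk 4: at line 1 remove [oadae,pljwy,yzh] add [odqq] -> 12 lines: zxyd ppaz odqq pya ldut zty vcvh hpl ixf oizbm airbg wdp
Hunk 5: at line 2 remove [pya,ldut,zty] add [uyvwn] -> 10 lines: zxyd ppaz odqq uyvwn vcvh hpl ixf oizbm airbg wdp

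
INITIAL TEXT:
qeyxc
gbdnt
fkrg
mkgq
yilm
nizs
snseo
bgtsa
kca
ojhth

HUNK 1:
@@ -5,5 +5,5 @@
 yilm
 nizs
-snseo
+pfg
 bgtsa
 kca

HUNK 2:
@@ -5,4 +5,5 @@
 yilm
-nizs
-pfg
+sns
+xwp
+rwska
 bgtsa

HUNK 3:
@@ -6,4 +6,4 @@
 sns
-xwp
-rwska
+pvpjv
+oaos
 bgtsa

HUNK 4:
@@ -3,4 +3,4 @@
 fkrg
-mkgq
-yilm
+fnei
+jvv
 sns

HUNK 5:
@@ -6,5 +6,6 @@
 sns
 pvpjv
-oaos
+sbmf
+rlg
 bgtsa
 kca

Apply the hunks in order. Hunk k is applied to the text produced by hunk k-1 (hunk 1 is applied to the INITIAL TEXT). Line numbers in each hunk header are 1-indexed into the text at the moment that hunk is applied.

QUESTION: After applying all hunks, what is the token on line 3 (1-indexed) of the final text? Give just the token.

Answer: fkrg

Derivation:
Hunk 1: at line 5 remove [snseo] add [pfg] -> 10 lines: qeyxc gbdnt fkrg mkgq yilm nizs pfg bgtsa kca ojhth
Hunk 2: at line 5 remove [nizs,pfg] add [sns,xwp,rwska] -> 11 lines: qeyxc gbdnt fkrg mkgq yilm sns xwp rwska bgtsa kca ojhth
Hunk 3: at line 6 remove [xwp,rwska] add [pvpjv,oaos] -> 11 lines: qeyxc gbdnt fkrg mkgq yilm sns pvpjv oaos bgtsa kca ojhth
Hunk 4: at line 3 remove [mkgq,yilm] add [fnei,jvv] -> 11 lines: qeyxc gbdnt fkrg fnei jvv sns pvpjv oaos bgtsa kca ojhth
Hunk 5: at line 6 remove [oaos] add [sbmf,rlg] -> 12 lines: qeyxc gbdnt fkrg fnei jvv sns pvpjv sbmf rlg bgtsa kca ojhth
Final line 3: fkrg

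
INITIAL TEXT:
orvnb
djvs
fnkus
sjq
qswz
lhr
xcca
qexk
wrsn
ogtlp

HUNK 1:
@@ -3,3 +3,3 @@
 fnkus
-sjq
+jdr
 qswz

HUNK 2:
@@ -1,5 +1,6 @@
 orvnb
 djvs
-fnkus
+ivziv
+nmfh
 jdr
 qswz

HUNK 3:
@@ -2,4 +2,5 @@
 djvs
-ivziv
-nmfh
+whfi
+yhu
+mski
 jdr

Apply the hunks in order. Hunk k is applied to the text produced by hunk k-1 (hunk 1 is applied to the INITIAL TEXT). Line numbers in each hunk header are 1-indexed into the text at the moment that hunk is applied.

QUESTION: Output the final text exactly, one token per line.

Hunk 1: at line 3 remove [sjq] add [jdr] -> 10 lines: orvnb djvs fnkus jdr qswz lhr xcca qexk wrsn ogtlp
Hunk 2: at line 1 remove [fnkus] add [ivziv,nmfh] -> 11 lines: orvnb djvs ivziv nmfh jdr qswz lhr xcca qexk wrsn ogtlp
Hunk 3: at line 2 remove [ivziv,nmfh] add [whfi,yhu,mski] -> 12 lines: orvnb djvs whfi yhu mski jdr qswz lhr xcca qexk wrsn ogtlp

Answer: orvnb
djvs
whfi
yhu
mski
jdr
qswz
lhr
xcca
qexk
wrsn
ogtlp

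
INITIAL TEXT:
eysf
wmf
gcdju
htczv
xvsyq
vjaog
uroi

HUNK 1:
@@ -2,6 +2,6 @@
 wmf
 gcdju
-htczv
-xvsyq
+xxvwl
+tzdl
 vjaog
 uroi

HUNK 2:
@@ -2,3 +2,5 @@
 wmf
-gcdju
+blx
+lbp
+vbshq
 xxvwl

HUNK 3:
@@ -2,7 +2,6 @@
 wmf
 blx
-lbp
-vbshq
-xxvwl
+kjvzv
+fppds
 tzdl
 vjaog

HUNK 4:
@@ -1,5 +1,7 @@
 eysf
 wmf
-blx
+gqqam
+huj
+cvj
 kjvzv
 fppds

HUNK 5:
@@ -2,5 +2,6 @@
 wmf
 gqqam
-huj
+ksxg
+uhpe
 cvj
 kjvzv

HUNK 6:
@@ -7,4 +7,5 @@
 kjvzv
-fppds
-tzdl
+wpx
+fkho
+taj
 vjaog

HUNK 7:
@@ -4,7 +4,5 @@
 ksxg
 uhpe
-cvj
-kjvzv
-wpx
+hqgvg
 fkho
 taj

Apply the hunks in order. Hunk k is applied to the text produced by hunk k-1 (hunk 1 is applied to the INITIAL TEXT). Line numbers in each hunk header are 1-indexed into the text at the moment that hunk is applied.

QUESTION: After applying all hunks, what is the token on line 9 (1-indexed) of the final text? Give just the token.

Answer: vjaog

Derivation:
Hunk 1: at line 2 remove [htczv,xvsyq] add [xxvwl,tzdl] -> 7 lines: eysf wmf gcdju xxvwl tzdl vjaog uroi
Hunk 2: at line 2 remove [gcdju] add [blx,lbp,vbshq] -> 9 lines: eysf wmf blx lbp vbshq xxvwl tzdl vjaog uroi
Hunk 3: at line 2 remove [lbp,vbshq,xxvwl] add [kjvzv,fppds] -> 8 lines: eysf wmf blx kjvzv fppds tzdl vjaog uroi
Hunk 4: at line 1 remove [blx] add [gqqam,huj,cvj] -> 10 lines: eysf wmf gqqam huj cvj kjvzv fppds tzdl vjaog uroi
Hunk 5: at line 2 remove [huj] add [ksxg,uhpe] -> 11 lines: eysf wmf gqqam ksxg uhpe cvj kjvzv fppds tzdl vjaog uroi
Hunk 6: at line 7 remove [fppds,tzdl] add [wpx,fkho,taj] -> 12 lines: eysf wmf gqqam ksxg uhpe cvj kjvzv wpx fkho taj vjaog uroi
Hunk 7: at line 4 remove [cvj,kjvzv,wpx] add [hqgvg] -> 10 lines: eysf wmf gqqam ksxg uhpe hqgvg fkho taj vjaog uroi
Final line 9: vjaog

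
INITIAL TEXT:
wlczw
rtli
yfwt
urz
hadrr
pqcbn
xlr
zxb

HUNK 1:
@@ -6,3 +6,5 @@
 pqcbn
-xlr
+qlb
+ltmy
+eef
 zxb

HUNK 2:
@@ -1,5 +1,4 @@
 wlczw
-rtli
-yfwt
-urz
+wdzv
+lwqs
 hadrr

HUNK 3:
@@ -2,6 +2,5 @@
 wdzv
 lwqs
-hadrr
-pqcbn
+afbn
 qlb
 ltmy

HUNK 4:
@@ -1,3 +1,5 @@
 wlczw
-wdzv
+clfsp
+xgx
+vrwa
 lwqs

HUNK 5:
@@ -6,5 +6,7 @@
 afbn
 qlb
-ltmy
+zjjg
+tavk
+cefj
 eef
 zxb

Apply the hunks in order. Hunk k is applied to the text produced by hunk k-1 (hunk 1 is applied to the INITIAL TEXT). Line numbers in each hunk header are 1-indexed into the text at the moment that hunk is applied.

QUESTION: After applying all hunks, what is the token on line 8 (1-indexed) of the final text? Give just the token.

Hunk 1: at line 6 remove [xlr] add [qlb,ltmy,eef] -> 10 lines: wlczw rtli yfwt urz hadrr pqcbn qlb ltmy eef zxb
Hunk 2: at line 1 remove [rtli,yfwt,urz] add [wdzv,lwqs] -> 9 lines: wlczw wdzv lwqs hadrr pqcbn qlb ltmy eef zxb
Hunk 3: at line 2 remove [hadrr,pqcbn] add [afbn] -> 8 lines: wlczw wdzv lwqs afbn qlb ltmy eef zxb
Hunk 4: at line 1 remove [wdzv] add [clfsp,xgx,vrwa] -> 10 lines: wlczw clfsp xgx vrwa lwqs afbn qlb ltmy eef zxb
Hunk 5: at line 6 remove [ltmy] add [zjjg,tavk,cefj] -> 12 lines: wlczw clfsp xgx vrwa lwqs afbn qlb zjjg tavk cefj eef zxb
Final line 8: zjjg

Answer: zjjg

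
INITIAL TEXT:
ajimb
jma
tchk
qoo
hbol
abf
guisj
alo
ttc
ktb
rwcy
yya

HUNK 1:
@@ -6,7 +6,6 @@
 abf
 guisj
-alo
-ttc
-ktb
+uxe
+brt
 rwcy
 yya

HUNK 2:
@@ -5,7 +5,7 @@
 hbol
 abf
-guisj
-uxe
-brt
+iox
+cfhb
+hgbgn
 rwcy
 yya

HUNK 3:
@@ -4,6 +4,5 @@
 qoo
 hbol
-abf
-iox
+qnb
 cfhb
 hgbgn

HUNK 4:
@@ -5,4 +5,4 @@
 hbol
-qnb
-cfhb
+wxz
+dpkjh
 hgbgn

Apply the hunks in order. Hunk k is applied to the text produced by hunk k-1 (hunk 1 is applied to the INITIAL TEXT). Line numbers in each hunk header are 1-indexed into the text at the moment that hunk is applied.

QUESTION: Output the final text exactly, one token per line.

Answer: ajimb
jma
tchk
qoo
hbol
wxz
dpkjh
hgbgn
rwcy
yya

Derivation:
Hunk 1: at line 6 remove [alo,ttc,ktb] add [uxe,brt] -> 11 lines: ajimb jma tchk qoo hbol abf guisj uxe brt rwcy yya
Hunk 2: at line 5 remove [guisj,uxe,brt] add [iox,cfhb,hgbgn] -> 11 lines: ajimb jma tchk qoo hbol abf iox cfhb hgbgn rwcy yya
Hunk 3: at line 4 remove [abf,iox] add [qnb] -> 10 lines: ajimb jma tchk qoo hbol qnb cfhb hgbgn rwcy yya
Hunk 4: at line 5 remove [qnb,cfhb] add [wxz,dpkjh] -> 10 lines: ajimb jma tchk qoo hbol wxz dpkjh hgbgn rwcy yya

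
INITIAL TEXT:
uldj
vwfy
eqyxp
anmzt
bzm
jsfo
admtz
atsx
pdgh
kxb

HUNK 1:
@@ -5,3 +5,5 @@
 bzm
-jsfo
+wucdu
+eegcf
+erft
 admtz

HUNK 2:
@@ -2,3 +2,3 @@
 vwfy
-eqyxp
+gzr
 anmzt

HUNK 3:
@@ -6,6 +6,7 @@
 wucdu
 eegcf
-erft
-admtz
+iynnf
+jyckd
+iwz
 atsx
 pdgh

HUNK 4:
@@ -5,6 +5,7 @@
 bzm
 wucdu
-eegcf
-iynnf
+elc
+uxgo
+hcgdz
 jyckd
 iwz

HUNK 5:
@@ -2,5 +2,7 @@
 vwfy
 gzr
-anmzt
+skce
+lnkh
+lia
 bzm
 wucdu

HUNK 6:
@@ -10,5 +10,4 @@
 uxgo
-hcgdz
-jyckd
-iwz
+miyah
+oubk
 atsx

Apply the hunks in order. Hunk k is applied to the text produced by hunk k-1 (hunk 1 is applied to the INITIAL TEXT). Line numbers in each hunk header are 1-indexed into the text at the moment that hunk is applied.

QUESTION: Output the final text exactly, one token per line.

Answer: uldj
vwfy
gzr
skce
lnkh
lia
bzm
wucdu
elc
uxgo
miyah
oubk
atsx
pdgh
kxb

Derivation:
Hunk 1: at line 5 remove [jsfo] add [wucdu,eegcf,erft] -> 12 lines: uldj vwfy eqyxp anmzt bzm wucdu eegcf erft admtz atsx pdgh kxb
Hunk 2: at line 2 remove [eqyxp] add [gzr] -> 12 lines: uldj vwfy gzr anmzt bzm wucdu eegcf erft admtz atsx pdgh kxb
Hunk 3: at line 6 remove [erft,admtz] add [iynnf,jyckd,iwz] -> 13 lines: uldj vwfy gzr anmzt bzm wucdu eegcf iynnf jyckd iwz atsx pdgh kxb
Hunk 4: at line 5 remove [eegcf,iynnf] add [elc,uxgo,hcgdz] -> 14 lines: uldj vwfy gzr anmzt bzm wucdu elc uxgo hcgdz jyckd iwz atsx pdgh kxb
Hunk 5: at line 2 remove [anmzt] add [skce,lnkh,lia] -> 16 lines: uldj vwfy gzr skce lnkh lia bzm wucdu elc uxgo hcgdz jyckd iwz atsx pdgh kxb
Hunk 6: at line 10 remove [hcgdz,jyckd,iwz] add [miyah,oubk] -> 15 lines: uldj vwfy gzr skce lnkh lia bzm wucdu elc uxgo miyah oubk atsx pdgh kxb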